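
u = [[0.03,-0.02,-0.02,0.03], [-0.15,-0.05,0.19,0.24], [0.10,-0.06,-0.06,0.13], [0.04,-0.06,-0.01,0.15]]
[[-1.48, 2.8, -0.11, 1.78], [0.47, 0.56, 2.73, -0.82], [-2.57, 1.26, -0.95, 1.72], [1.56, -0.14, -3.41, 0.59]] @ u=[[-0.4, -0.21, 0.55, 0.88], [0.17, -0.15, -0.06, 0.38], [-0.29, -0.06, 0.33, 0.36], [-0.25, 0.15, 0.14, -0.34]]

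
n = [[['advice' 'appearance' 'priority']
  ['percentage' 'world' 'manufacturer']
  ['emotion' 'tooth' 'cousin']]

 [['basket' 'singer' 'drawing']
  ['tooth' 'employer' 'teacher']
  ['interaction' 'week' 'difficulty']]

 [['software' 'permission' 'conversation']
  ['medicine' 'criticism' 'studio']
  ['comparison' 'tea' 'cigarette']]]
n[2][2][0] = 'comparison'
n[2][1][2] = 'studio'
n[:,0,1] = ['appearance', 'singer', 'permission']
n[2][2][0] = 'comparison'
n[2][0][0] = 'software'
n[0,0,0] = 'advice'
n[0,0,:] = ['advice', 'appearance', 'priority']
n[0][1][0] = 'percentage'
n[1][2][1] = 'week'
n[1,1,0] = 'tooth'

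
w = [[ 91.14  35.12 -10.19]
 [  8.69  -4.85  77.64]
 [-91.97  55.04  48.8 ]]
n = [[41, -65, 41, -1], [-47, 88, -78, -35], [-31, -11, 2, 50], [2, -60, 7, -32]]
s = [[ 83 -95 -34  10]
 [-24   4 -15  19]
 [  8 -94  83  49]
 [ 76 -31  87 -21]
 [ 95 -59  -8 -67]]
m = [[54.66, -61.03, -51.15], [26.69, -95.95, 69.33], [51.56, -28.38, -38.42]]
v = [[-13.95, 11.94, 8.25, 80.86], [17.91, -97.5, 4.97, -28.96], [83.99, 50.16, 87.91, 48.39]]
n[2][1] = -11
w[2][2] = 48.8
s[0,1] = -95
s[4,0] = 95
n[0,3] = -1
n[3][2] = 7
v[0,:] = [-13.95, 11.94, 8.25, 80.86]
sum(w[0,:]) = 116.07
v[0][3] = 80.86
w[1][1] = -4.85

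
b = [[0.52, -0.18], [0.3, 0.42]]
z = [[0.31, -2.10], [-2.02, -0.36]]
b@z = [[0.52, -1.03], [-0.76, -0.78]]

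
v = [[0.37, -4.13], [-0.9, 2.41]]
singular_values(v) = [4.84, 0.58]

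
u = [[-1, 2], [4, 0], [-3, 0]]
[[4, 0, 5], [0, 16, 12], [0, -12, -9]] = u @ [[0, 4, 3], [2, 2, 4]]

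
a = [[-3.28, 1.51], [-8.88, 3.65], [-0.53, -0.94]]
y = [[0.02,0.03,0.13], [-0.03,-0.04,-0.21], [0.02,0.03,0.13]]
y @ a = [[-0.4, 0.02], [0.56, 0.01], [-0.4, 0.02]]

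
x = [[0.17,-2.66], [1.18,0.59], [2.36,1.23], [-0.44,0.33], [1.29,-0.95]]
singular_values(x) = [3.36, 2.75]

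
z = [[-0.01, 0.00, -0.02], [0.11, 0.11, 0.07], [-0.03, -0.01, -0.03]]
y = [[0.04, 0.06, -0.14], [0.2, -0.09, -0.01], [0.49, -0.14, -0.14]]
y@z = [[0.01, 0.01, 0.01], [-0.01, -0.01, -0.01], [-0.02, -0.01, -0.02]]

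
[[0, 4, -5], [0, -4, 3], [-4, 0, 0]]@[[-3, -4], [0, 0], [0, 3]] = [[0, -15], [0, 9], [12, 16]]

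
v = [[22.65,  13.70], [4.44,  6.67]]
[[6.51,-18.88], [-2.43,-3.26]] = v @[[0.85, -0.90],[-0.93, 0.11]]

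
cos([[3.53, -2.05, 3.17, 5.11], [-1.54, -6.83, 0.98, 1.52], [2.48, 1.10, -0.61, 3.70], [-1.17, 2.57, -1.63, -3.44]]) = [[-1.97, -0.81, -0.48, -3.10],[0.55, 0.09, 0.19, 1.33],[0.23, 0.62, 0.16, 1.48],[0.80, 0.43, -0.03, 1.28]]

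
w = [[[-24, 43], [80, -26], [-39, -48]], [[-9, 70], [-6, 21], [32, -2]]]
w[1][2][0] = 32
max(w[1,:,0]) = 32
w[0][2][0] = -39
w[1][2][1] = -2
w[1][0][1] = 70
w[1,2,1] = -2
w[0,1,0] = 80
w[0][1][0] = 80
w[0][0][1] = 43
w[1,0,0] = -9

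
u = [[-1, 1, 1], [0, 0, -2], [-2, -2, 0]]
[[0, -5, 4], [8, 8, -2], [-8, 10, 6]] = u @ [[0, -2, -3], [4, -3, 0], [-4, -4, 1]]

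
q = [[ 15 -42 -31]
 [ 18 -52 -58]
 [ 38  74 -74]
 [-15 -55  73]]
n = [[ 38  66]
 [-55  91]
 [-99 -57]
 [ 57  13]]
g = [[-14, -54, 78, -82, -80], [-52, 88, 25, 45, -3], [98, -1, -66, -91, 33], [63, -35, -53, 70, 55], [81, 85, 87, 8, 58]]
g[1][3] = 45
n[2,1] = -57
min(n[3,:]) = 13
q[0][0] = 15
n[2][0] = -99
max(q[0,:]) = 15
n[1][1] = 91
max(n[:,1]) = 91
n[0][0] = 38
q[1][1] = -52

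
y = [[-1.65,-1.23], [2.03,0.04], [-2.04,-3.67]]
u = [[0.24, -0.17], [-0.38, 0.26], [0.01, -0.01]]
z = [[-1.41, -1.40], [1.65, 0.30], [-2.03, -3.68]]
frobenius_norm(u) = 0.55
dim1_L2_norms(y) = [2.06, 2.03, 4.2]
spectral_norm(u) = 0.55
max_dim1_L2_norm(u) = 0.46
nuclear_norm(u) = 0.55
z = u + y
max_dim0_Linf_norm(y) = 3.67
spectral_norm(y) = 4.77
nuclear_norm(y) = 6.56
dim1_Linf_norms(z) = [1.41, 1.65, 3.68]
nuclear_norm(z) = 6.07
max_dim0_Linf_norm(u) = 0.38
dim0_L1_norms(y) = [5.72, 4.94]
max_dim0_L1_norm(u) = 0.63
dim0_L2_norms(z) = [2.97, 3.95]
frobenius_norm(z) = 4.94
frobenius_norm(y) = 5.10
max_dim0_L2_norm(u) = 0.45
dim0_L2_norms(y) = [3.32, 3.87]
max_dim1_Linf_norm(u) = 0.38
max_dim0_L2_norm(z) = 3.95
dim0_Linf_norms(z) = [2.03, 3.68]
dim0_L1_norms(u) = [0.63, 0.44]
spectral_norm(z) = 4.77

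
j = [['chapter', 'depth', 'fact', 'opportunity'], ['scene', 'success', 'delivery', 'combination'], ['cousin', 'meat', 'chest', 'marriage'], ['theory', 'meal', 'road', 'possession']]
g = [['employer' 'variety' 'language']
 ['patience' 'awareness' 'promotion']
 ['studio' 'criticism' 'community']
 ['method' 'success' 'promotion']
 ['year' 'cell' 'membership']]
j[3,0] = 'theory'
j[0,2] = 'fact'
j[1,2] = 'delivery'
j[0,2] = 'fact'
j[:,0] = ['chapter', 'scene', 'cousin', 'theory']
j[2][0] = 'cousin'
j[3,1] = 'meal'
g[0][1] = 'variety'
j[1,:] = ['scene', 'success', 'delivery', 'combination']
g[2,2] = 'community'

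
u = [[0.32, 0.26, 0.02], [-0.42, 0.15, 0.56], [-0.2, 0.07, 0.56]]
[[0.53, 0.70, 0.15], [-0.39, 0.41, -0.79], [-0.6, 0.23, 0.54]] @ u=[[-0.15, 0.25, 0.49], [-0.14, -0.10, -0.22], [-0.40, -0.08, 0.42]]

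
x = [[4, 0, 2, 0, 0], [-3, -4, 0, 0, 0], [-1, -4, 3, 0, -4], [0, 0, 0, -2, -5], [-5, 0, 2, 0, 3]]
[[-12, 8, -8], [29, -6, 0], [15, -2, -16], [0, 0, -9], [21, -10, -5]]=x @ [[-3, 2, 0], [-5, 0, 0], [0, 0, -4], [-5, 0, 2], [2, 0, 1]]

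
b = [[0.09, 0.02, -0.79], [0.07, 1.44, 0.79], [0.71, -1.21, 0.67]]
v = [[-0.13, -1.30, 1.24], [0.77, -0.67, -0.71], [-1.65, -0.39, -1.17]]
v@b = [[0.78, -3.38, -0.09],[-0.48, -0.09, -1.61],[-1.01, 0.82, 0.21]]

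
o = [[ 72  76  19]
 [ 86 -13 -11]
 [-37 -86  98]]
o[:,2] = [19, -11, 98]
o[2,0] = -37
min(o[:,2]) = -11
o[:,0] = [72, 86, -37]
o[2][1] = -86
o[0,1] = 76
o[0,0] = 72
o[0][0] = 72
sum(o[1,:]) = 62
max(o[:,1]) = 76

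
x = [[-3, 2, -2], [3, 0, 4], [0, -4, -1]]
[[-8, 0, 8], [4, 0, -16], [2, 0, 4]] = x @ [[4, 0, 0], [0, 0, 0], [-2, 0, -4]]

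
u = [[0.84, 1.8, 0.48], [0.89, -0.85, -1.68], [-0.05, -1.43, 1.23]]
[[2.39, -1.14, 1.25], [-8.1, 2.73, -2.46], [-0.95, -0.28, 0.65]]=u @ [[-3.32, 0.61, -0.21], [2.38, -0.66, 0.50], [1.86, -0.97, 1.10]]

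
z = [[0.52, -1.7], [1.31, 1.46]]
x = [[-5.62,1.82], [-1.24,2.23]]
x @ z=[[-0.54,12.21],[2.28,5.36]]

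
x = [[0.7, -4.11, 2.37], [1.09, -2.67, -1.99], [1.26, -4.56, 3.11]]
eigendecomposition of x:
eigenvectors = [[-0.53, -0.92, 0.59], [-0.73, -0.36, -0.13], [-0.43, -0.13, 0.80]]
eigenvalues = [-3.06, -0.57, 4.77]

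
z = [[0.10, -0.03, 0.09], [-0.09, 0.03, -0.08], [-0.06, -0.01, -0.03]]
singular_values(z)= [0.2, 0.03, 0.0]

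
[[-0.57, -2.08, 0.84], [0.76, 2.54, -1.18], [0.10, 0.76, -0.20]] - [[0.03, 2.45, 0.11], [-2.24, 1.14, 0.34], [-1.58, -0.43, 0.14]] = [[-0.60, -4.53, 0.73], [3.0, 1.4, -1.52], [1.68, 1.19, -0.34]]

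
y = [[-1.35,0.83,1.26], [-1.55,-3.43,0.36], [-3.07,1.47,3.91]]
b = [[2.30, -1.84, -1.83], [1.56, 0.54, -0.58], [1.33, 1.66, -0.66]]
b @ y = [[5.37, 5.53, -4.92], [-1.16, -1.41, -0.11], [-2.34, -5.56, -0.31]]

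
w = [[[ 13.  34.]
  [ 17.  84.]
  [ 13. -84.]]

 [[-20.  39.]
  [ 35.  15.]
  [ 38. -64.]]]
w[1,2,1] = -64.0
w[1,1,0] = 35.0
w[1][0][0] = -20.0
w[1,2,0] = 38.0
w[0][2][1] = -84.0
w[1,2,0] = 38.0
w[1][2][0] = 38.0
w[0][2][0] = 13.0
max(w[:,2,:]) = 38.0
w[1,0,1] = 39.0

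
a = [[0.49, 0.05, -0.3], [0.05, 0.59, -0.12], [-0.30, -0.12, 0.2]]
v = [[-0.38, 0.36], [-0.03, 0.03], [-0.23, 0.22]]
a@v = [[-0.12, 0.11], [-0.01, 0.01], [0.07, -0.07]]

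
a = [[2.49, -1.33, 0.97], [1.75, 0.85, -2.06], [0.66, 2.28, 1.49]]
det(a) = 23.45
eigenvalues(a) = [(2.95+0j), (0.94+2.66j), (0.94-2.66j)]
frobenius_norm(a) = 4.98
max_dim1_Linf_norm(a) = 2.49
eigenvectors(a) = [[-0.82+0.00j, -0.37j, 0.00+0.37j], [(-0.13+0j), -0.71+0.00j, (-0.71-0j)], [-0.56+0.00j, 0.03+0.60j, (0.03-0.6j)]]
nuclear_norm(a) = 8.61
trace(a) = 4.83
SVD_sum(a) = [[2.5, -0.43, -0.28], [1.76, -0.3, -0.2], [0.09, -0.02, -0.01]] + [[-0.01,-0.03,-0.02], [-0.02,-0.08,-0.05], [0.56,2.27,1.54]] + [[-0.01, -0.87, 1.27],[0.01, 1.23, -1.81],[0.00, 0.03, -0.04]]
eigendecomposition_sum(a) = [[(2.07+0j), (0.07+0j), (1.27+0j)],[(0.32+0j), (0.01+0j), (0.2+0j)],[(1.43+0j), 0.05+0.00j, 0.88+0.00j]] + [[(0.21+0.37j), -0.70+0.21j, (-0.15-0.59j)], [(0.72-0.41j), (0.42+1.34j), -1.13+0.30j], [(-0.38-0.59j), (1.12-0.42j), (0.31+0.94j)]] + [[0.21-0.37j, -0.70-0.21j, (-0.15+0.59j)],[0.72+0.41j, (0.42-1.34j), (-1.13-0.3j)],[(-0.38+0.59j), (1.12+0.42j), 0.31-0.94j]]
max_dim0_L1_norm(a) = 4.9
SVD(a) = [[-0.82, -0.01, -0.58], [-0.58, -0.03, 0.82], [-0.03, 1.0, 0.02]] @ diag([3.12674263021835, 2.802231218036617, 2.6764866383070656]) @ [[-0.98, 0.17, 0.11], [0.2, 0.81, 0.55], [0.0, 0.56, -0.83]]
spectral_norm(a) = 3.13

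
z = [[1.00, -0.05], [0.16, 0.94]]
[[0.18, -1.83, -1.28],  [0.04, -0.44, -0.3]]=z@[[0.18, -1.84, -1.28], [0.01, -0.15, -0.1]]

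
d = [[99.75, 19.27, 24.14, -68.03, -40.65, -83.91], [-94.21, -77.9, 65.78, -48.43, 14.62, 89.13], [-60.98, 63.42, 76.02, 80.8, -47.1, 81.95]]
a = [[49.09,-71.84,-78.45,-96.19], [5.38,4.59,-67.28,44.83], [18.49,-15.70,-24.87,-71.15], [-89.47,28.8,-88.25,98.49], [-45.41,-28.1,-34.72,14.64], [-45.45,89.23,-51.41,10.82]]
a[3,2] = -88.25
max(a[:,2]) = -24.87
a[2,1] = -15.7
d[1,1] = -77.9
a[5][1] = 89.23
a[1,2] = -67.28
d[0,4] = -40.65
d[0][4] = -40.65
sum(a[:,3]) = 1.4399999999999906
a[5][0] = -45.45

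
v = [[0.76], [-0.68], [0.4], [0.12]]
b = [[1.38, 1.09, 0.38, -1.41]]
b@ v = [[0.29]]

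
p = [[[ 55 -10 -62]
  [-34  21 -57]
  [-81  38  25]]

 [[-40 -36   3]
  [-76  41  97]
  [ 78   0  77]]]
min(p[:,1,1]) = 21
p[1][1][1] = 41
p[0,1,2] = -57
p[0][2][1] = 38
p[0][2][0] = -81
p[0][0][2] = -62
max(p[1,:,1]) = 41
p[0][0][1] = -10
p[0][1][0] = -34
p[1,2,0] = 78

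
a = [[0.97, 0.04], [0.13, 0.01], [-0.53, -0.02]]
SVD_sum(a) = [[0.97, 0.04], [0.13, 0.01], [-0.53, -0.02]] + [[-0.00, 0.00],[-0.0, 0.0],[-0.0, 0.00]]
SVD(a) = [[-0.87, -0.06], [-0.12, -0.94], [0.48, -0.34]] @ diag([1.1139008900829706, 0.00498066987113982]) @ [[-1.00, -0.04],[0.04, -1.0]]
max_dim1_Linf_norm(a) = 0.97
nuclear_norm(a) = 1.12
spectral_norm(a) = 1.11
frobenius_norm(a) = 1.11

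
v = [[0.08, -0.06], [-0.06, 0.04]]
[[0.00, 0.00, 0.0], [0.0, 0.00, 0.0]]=v @ [[0.0, -0.00, -0.0], [-0.0, 0.00, 0.00]]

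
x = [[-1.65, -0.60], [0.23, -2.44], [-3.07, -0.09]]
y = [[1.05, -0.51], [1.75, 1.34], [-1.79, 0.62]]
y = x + [[2.70, 0.09], [1.52, 3.78], [1.28, 0.71]]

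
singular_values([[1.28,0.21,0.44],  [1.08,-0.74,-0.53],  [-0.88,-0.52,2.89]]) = [3.16, 1.63, 0.81]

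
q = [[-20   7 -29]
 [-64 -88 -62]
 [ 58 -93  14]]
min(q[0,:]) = -29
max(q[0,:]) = 7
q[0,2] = -29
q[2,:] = [58, -93, 14]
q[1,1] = -88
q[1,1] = -88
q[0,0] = -20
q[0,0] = -20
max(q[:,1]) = 7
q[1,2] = -62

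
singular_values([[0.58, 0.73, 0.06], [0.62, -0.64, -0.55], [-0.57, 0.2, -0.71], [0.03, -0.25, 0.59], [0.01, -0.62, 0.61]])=[1.34, 1.1, 1.01]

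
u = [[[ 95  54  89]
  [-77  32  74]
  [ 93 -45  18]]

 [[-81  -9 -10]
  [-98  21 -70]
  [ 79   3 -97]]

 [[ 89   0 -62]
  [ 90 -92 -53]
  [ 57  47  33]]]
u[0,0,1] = 54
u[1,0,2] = -10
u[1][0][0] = -81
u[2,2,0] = 57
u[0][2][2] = 18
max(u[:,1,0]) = 90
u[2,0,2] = -62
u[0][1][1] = 32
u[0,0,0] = 95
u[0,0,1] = 54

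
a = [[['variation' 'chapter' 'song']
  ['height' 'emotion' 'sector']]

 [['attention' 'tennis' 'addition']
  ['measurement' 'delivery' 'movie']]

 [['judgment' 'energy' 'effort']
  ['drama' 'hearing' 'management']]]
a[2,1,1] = 'hearing'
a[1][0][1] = 'tennis'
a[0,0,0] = 'variation'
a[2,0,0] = 'judgment'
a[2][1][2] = 'management'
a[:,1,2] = ['sector', 'movie', 'management']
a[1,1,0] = 'measurement'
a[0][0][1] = 'chapter'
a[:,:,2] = [['song', 'sector'], ['addition', 'movie'], ['effort', 'management']]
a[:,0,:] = [['variation', 'chapter', 'song'], ['attention', 'tennis', 'addition'], ['judgment', 'energy', 'effort']]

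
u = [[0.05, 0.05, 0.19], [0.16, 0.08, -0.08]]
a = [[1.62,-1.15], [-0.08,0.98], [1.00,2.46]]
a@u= [[-0.10, -0.01, 0.40],[0.15, 0.07, -0.09],[0.44, 0.25, -0.01]]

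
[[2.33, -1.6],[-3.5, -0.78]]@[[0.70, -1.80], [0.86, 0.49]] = [[0.25, -4.98], [-3.12, 5.92]]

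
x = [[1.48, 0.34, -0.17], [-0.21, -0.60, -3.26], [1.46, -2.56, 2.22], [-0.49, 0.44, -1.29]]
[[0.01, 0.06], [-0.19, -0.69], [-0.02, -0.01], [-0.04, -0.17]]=x @[[0.00, 0.02], [0.05, 0.17], [0.05, 0.18]]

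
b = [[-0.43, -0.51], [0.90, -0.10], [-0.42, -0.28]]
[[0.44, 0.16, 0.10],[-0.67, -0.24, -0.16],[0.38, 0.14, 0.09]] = b@[[-0.77, -0.28, -0.18],[-0.22, -0.08, -0.05]]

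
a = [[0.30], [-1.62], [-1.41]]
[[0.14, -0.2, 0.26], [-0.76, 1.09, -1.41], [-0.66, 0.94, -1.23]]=a @ [[0.47, -0.67, 0.87]]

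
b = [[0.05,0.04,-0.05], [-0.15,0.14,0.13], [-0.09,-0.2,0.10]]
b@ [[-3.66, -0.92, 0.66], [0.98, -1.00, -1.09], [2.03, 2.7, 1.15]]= [[-0.25, -0.22, -0.07], [0.95, 0.35, -0.10], [0.34, 0.55, 0.27]]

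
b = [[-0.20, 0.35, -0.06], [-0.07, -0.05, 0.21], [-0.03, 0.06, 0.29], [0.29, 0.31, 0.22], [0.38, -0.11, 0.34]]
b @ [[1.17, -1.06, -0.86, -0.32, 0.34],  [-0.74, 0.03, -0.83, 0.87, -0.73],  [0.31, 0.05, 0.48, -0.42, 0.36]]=[[-0.51, 0.22, -0.15, 0.39, -0.35],[0.02, 0.08, 0.20, -0.11, 0.09],[0.01, 0.05, 0.12, -0.06, 0.05],[0.18, -0.29, -0.4, 0.08, -0.05],[0.63, -0.39, -0.07, -0.36, 0.33]]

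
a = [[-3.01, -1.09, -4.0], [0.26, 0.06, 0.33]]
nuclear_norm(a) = 5.17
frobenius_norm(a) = 5.14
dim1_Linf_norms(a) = [4.0, 0.33]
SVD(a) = [[-1.0, 0.08], [0.08, 1.0]] @ diag([5.1407465821057805, 0.032009038844032056]) @ [[0.59, 0.21, 0.78], [0.35, -0.94, -0.01]]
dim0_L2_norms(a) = [3.02, 1.09, 4.01]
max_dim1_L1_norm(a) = 8.1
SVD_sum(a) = [[-3.01, -1.09, -4.0], [0.25, 0.09, 0.33]] + [[0.0, -0.00, -0.00], [0.01, -0.03, -0.0]]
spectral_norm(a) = 5.14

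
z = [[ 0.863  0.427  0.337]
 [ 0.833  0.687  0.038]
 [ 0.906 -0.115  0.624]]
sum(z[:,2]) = 0.999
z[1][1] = 0.687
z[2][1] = -0.115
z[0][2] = 0.337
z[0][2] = 0.337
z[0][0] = 0.863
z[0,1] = 0.427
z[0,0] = 0.863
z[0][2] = 0.337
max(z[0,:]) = 0.863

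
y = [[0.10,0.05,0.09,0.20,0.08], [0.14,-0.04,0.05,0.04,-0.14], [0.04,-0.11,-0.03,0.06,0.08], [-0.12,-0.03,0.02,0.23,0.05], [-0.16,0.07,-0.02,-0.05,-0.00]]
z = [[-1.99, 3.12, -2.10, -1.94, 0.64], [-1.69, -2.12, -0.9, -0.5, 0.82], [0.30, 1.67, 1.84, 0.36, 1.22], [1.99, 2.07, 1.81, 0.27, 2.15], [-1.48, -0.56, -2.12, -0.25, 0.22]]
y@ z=[[0.02,0.73,0.10,-0.15,0.66], [0.09,0.77,0.20,-0.19,0.17], [0.10,0.39,-0.1,-0.04,0.05], [0.68,0.17,0.63,0.30,0.43], [0.09,-0.78,0.15,0.25,-0.18]]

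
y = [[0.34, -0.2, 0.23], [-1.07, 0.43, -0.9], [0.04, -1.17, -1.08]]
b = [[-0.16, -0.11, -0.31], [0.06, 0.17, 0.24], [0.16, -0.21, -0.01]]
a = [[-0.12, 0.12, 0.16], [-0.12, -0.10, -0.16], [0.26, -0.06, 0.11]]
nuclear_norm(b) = 0.74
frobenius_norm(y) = 2.21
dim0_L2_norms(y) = [1.12, 1.26, 1.42]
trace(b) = 0.00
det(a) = 0.00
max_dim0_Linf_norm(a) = 0.26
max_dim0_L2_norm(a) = 0.31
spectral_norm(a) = 0.34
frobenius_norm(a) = 0.43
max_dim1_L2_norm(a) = 0.29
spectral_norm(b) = 0.47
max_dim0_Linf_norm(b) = 0.31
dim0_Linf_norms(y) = [1.07, 1.17, 1.08]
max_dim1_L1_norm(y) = 2.4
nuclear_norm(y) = 3.12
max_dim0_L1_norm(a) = 0.5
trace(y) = -0.31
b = a @ y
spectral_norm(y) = 1.69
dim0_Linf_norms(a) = [0.26, 0.12, 0.16]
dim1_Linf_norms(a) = [0.16, 0.16, 0.26]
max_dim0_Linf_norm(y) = 1.17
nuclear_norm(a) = 0.65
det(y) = 0.01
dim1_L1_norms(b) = [0.58, 0.47, 0.38]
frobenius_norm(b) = 0.54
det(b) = 0.00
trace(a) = -0.11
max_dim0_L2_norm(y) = 1.42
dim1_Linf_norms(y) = [0.34, 1.07, 1.17]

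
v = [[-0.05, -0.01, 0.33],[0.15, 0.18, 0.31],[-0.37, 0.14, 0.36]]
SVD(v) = [[-0.48, -0.19, -0.86], [-0.41, -0.81, 0.41], [-0.78, 0.55, 0.31]] @ diag([0.6423839818657606, 0.3435808263648092, 0.1337723274700906]) @ [[0.39, -0.28, -0.88], [-0.92, -0.2, -0.34], [-0.08, 0.94, -0.33]]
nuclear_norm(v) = 1.12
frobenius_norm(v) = 0.74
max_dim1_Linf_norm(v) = 0.37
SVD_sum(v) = [[-0.12, 0.08, 0.27], [-0.1, 0.07, 0.23], [-0.19, 0.14, 0.44]] + [[0.06, 0.01, 0.02], [0.26, 0.06, 0.10], [-0.17, -0.04, -0.06]] + [[0.01, -0.11, 0.04], [-0.0, 0.05, -0.02], [-0.0, 0.04, -0.01]]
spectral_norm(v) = 0.64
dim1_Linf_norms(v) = [0.33, 0.31, 0.37]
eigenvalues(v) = [(0.05+0.27j), (0.05-0.27j), (0.38+0j)]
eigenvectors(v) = [[0.19+0.54j, 0.19-0.54j, 0.30+0.00j], [(0.66+0j), (0.66-0j), 0.86+0.00j], [(-0.36+0.32j), (-0.36-0.32j), 0.42+0.00j]]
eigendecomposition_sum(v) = [[(0.02+0.17j), -0.05-0.03j, 0.10-0.07j],  [0.19+0.05j, (-0.05+0.05j), (-0.04-0.13j)],  [-0.13+0.07j, 0.00-0.05j, (0.09+0.06j)]] + [[0.02-0.17j, -0.05+0.03j, (0.1+0.07j)],[(0.19-0.05j), -0.05-0.05j, -0.04+0.13j],[-0.13-0.07j, 0.05j, (0.09-0.06j)]] + [[(-0.08+0j), (0.1-0j), (0.13+0j)],[(-0.23+0j), 0.28-0.00j, (0.38+0j)],[-0.11+0.00j, (0.13-0j), 0.19+0.00j]]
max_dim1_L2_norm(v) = 0.53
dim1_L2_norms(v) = [0.33, 0.39, 0.53]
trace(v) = 0.49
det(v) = 0.03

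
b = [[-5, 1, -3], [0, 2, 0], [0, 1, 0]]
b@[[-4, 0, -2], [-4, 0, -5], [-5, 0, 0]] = [[31, 0, 5], [-8, 0, -10], [-4, 0, -5]]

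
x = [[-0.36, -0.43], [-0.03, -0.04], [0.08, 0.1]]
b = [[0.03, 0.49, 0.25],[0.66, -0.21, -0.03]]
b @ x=[[-0.01,-0.01],[-0.23,-0.28]]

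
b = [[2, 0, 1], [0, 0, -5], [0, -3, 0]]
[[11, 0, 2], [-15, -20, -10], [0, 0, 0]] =b@ [[4, -2, 0], [0, 0, 0], [3, 4, 2]]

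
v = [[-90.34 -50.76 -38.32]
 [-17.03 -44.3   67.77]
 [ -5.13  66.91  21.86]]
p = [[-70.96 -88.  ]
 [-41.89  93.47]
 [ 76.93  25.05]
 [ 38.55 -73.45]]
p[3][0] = 38.55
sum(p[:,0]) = 2.6300000000000097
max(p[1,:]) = 93.47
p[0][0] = -70.96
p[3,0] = 38.55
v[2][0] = -5.13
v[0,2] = -38.32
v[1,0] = -17.03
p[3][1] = -73.45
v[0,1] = -50.76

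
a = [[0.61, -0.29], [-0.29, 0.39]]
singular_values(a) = [0.81, 0.19]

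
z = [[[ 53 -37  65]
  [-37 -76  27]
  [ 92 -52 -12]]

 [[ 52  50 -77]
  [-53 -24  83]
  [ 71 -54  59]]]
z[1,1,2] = 83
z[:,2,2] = [-12, 59]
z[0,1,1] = -76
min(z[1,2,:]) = -54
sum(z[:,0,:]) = 106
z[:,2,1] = [-52, -54]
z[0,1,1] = -76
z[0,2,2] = -12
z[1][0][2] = -77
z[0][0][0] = 53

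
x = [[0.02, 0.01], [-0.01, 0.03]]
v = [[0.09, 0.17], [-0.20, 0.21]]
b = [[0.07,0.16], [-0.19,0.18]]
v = b + x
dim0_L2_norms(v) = [0.22, 0.27]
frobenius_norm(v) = 0.35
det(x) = 0.00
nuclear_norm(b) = 0.43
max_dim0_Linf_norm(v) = 0.21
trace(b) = 0.25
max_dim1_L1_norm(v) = 0.41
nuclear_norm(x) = 0.05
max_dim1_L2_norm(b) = 0.26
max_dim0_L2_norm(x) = 0.03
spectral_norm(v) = 0.30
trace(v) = 0.30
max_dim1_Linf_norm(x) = 0.03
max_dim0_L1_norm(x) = 0.04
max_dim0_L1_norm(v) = 0.38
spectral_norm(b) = 0.27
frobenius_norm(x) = 0.04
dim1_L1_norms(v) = [0.26, 0.41]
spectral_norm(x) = 0.03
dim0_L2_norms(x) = [0.02, 0.03]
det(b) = 0.04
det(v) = 0.05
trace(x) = 0.05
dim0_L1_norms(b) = [0.26, 0.34]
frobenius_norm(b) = 0.31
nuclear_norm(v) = 0.48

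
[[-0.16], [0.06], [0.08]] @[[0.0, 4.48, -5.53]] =[[0.00,-0.72,0.88], [0.00,0.27,-0.33], [0.0,0.36,-0.44]]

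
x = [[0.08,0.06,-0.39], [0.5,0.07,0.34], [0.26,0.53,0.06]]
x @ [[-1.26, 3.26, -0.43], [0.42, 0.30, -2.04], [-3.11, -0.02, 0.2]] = [[1.14, 0.29, -0.23], [-1.66, 1.64, -0.29], [-0.29, 1.01, -1.18]]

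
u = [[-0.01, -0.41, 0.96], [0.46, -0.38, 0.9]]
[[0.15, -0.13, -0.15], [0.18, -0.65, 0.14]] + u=[[0.14, -0.54, 0.81], [0.64, -1.03, 1.04]]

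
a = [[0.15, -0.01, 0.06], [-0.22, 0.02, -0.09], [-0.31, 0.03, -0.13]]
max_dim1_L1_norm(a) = 0.47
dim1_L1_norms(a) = [0.22, 0.33, 0.47]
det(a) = -0.00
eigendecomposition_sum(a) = [[0.16, 0.00, 0.06],[-0.26, -0.0, -0.09],[-0.34, -0.01, -0.12]] + [[-0.02, -0.01, -0.0], [0.04, 0.02, 0.01], [0.05, 0.02, 0.01]] + [[0.01, -0.01, 0.01], [-0.01, 0.01, -0.01], [-0.02, 0.02, -0.02]]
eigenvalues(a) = [0.04, 0.01, -0.01]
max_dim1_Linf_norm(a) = 0.31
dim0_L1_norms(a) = [0.68, 0.06, 0.28]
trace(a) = 0.04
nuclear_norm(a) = 0.45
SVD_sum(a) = [[0.15,-0.01,0.06], [-0.22,0.02,-0.09], [-0.31,0.03,-0.13]] + [[0.00, 0.0, -0.00], [-0.0, -0.00, 0.0], [0.0, 0.00, -0.00]] + [[-0.0, 0.0, 0.00],[-0.00, 0.0, 0.0],[0.0, -0.00, -0.0]]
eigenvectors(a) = [[-0.35,-0.27,-0.31], [0.56,0.63,0.39], [0.75,0.73,0.87]]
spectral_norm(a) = 0.44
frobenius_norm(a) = 0.44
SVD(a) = [[-0.36, -0.86, -0.35], [0.54, 0.11, -0.84], [0.76, -0.49, 0.42]] @ diag([0.443821084238047, 0.004681743368094276, 0.0009625304149571025]) @ [[-0.92,0.08,-0.38], [-0.27,-0.84,0.47], [0.28,-0.54,-0.79]]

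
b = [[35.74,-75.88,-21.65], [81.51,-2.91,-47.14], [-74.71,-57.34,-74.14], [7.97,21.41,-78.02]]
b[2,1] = -57.34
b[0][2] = -21.65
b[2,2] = -74.14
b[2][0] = -74.71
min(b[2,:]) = -74.71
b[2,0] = -74.71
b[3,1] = 21.41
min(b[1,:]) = -47.14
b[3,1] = 21.41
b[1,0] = 81.51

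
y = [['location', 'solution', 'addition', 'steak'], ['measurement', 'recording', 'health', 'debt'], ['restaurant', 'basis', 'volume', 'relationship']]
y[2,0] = 'restaurant'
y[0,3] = 'steak'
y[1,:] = ['measurement', 'recording', 'health', 'debt']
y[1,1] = 'recording'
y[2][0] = 'restaurant'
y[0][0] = 'location'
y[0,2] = 'addition'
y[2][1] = 'basis'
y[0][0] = 'location'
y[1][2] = 'health'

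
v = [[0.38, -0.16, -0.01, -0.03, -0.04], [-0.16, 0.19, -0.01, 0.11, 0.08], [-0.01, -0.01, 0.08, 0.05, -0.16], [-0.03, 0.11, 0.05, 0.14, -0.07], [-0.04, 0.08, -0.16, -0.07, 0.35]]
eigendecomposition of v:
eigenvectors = [[-0.69,0.43,0.54,0.22,-0.01], [0.48,-0.21,0.51,0.65,-0.21], [-0.17,-0.38,-0.01,0.29,0.86], [0.08,-0.36,0.65,-0.66,0.08], [0.51,0.7,0.15,-0.12,0.46]]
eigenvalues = [0.52, 0.43, 0.18, 0.01, 0.0]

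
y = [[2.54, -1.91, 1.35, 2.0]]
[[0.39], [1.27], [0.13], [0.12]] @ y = [[0.99, -0.74, 0.53, 0.78], [3.23, -2.43, 1.71, 2.54], [0.33, -0.25, 0.18, 0.26], [0.3, -0.23, 0.16, 0.24]]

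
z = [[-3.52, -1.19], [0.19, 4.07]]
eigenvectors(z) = [[-1.00,0.16], [0.03,-0.99]]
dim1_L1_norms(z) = [4.71, 4.26]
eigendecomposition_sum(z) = [[-3.50, -0.55], [0.09, 0.01]] + [[-0.02,  -0.64], [0.1,  4.06]]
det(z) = -14.10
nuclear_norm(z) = 7.66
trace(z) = 0.55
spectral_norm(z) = 4.57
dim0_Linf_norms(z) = [3.52, 4.07]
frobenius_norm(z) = 5.51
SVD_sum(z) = [[-1.42,-2.42],[1.82,3.11]] + [[-2.1,1.23], [-1.63,0.96]]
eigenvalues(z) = [-3.49, 4.04]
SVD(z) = [[-0.61, 0.79], [0.79, 0.61]] @ diag([4.5705782964505515, 3.085014430438726]) @ [[0.51, 0.86],[-0.86, 0.51]]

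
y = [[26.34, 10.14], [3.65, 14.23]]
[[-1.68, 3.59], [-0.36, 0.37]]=y @ [[-0.06, 0.14],[-0.01, -0.01]]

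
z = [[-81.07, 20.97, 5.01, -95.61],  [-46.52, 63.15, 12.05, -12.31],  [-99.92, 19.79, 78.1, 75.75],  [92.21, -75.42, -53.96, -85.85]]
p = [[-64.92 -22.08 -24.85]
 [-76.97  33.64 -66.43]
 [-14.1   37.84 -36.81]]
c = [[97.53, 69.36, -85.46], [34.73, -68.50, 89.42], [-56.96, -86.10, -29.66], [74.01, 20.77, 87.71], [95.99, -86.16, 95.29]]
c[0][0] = 97.53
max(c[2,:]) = -29.66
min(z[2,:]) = -99.92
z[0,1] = 20.97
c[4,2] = 95.29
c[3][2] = 87.71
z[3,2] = -53.96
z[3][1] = -75.42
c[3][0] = 74.01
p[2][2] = -36.81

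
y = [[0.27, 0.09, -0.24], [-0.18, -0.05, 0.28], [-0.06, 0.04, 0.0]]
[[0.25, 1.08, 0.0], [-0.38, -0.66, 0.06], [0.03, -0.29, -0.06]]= y @ [[-0.63, 4.59, 0.69],[-0.11, -0.26, -0.53],[-1.79, 0.56, 0.57]]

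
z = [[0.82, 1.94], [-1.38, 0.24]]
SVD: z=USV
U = [[0.97, -0.24], [-0.24, -0.97]]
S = [2.15, 1.34]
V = [[0.53, 0.85],[0.85, -0.53]]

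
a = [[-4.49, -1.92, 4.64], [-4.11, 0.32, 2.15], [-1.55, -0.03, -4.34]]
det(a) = 49.47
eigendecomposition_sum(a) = [[0.23+0.00j, (-0.36+0j), (0.05-0j)], [(-0.86+0j), 1.34-0.00j, -0.19+0.00j], [(-0.06+0j), 0.09-0.00j, (-0.01+0j)]] + [[(-2.36+0.65j), -0.78-0.11j, 2.29+4.37j], [(-1.62+0.24j), (-0.51-0.14j), 1.17+3.10j], [-0.75-1.26j, (-0.06-0.47j), -2.16+2.02j]] + [[-2.36-0.65j, -0.78+0.11j, (2.29-4.37j)], [(-1.62-0.24j), -0.51+0.14j, 1.17-3.10j], [(-0.75+1.26j), (-0.06+0.47j), -2.16-2.02j]]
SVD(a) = [[-0.82, -0.07, 0.58], [-0.51, -0.37, -0.77], [0.27, -0.92, 0.27]] @ diag([8.198446091178615, 4.371830745026307, 1.3801005857838042]) @ [[0.65, 0.17, -0.74], [0.75, 0.01, 0.66], [0.12, -0.99, -0.12]]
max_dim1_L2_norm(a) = 6.74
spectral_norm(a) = 8.20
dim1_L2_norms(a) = [6.74, 4.65, 4.61]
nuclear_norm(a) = 13.95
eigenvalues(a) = [(1.56+0j), (-5.03+2.53j), (-5.03-2.53j)]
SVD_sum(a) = [[-4.37, -1.14, 4.93], [-2.76, -0.72, 3.11], [1.43, 0.37, -1.61]] + [[-0.21, -0.00, -0.19], [-1.22, -0.01, -1.09], [-3.02, -0.03, -2.69]] + [[0.09, -0.78, -0.10], [-0.13, 1.05, 0.13], [0.04, -0.37, -0.05]]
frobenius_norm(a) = 9.39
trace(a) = -8.51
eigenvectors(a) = [[-0.26+0.00j, (0.74+0j), 0.74-0.00j], [(0.96+0j), (0.49+0.06j), (0.49-0.06j)], [(0.06+0j), (0.12+0.43j), 0.12-0.43j]]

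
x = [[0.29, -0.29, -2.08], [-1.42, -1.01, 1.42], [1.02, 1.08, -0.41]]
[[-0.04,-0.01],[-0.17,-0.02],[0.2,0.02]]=x@[[-0.10, -0.01], [0.27, 0.03], [-0.03, -0.0]]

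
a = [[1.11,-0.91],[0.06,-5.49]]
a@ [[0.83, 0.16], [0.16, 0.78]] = [[0.78, -0.53], [-0.83, -4.27]]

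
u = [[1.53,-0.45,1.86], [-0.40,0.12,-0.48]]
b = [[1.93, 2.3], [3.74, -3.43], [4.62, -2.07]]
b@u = [[2.03, -0.59, 2.49], [7.09, -2.09, 8.6], [7.9, -2.33, 9.59]]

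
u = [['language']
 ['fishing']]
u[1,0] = 'fishing'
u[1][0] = 'fishing'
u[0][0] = 'language'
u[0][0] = 'language'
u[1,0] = 'fishing'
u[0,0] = 'language'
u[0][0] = 'language'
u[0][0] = 'language'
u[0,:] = ['language']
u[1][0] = 'fishing'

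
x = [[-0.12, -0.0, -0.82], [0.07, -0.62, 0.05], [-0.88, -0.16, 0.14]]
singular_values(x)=[0.91, 0.83, 0.62]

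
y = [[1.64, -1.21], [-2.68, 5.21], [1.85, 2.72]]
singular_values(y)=[6.36, 2.98]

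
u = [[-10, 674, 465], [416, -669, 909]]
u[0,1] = 674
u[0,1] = 674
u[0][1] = 674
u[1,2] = 909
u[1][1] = -669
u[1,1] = -669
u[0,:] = [-10, 674, 465]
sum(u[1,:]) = 656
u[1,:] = [416, -669, 909]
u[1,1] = -669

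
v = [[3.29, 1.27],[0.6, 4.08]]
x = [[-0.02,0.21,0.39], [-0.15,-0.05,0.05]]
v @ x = [[-0.26, 0.63, 1.35], [-0.62, -0.08, 0.44]]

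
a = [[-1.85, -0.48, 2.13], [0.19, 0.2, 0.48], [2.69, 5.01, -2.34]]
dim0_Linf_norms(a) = [2.69, 5.01, 2.34]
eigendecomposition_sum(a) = [[-1.78,-2.27,2.06], [-0.16,-0.21,0.19], [2.36,3.01,-2.73]] + [[-0.34, 0.85, -0.2], [0.14, -0.35, 0.08], [-0.14, 0.36, -0.08]] + [[0.27, 0.94, 0.27], [0.22, 0.75, 0.21], [0.47, 1.64, 0.47]]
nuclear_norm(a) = 8.88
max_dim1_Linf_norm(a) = 5.01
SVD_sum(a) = [[-1.08,-1.66,1.00], [0.01,0.02,-0.01], [2.97,4.58,-2.75]] + [[-0.72, 1.17, 1.18], [-0.15, 0.24, 0.24], [-0.26, 0.42, 0.43]] + [[-0.06,0.01,-0.04], [0.32,-0.06,0.25], [-0.02,0.0,-0.02]]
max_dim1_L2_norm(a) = 6.15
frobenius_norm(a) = 6.81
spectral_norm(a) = 6.50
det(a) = 5.36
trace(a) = -3.99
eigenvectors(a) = [[0.6, -0.86, -0.46], [0.05, 0.35, -0.37], [-0.8, -0.36, -0.81]]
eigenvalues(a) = [-4.71, -0.76, 1.49]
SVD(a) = [[-0.34, 0.92, -0.17], [0.0, 0.19, 0.98], [0.94, 0.33, -0.07]] @ diag([6.503524193200298, 1.9583017642149156, 0.4211024444611554]) @ [[0.49, 0.75, -0.45], [-0.40, 0.65, 0.65], [0.78, -0.14, 0.61]]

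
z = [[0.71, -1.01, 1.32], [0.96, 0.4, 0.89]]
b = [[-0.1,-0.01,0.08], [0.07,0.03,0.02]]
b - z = [[-0.81, 1.00, -1.24], [-0.89, -0.37, -0.87]]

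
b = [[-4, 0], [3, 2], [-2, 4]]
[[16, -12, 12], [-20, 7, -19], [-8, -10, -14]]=b@[[-4, 3, -3], [-4, -1, -5]]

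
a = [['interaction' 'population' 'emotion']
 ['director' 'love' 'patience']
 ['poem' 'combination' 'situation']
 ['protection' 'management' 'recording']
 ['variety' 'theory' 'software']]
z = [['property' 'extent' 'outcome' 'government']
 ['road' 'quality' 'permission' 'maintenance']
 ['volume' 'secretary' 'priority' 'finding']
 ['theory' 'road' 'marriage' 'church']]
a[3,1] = 'management'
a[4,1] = 'theory'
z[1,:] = ['road', 'quality', 'permission', 'maintenance']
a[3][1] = 'management'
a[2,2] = 'situation'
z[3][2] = 'marriage'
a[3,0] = 'protection'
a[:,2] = ['emotion', 'patience', 'situation', 'recording', 'software']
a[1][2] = 'patience'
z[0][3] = 'government'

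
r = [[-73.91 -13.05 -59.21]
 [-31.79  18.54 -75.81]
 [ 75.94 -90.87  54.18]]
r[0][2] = -59.21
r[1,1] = 18.54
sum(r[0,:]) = -146.17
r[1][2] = -75.81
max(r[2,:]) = 75.94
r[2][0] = 75.94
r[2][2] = 54.18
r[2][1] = -90.87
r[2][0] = 75.94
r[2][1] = -90.87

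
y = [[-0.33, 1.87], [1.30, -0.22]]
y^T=[[-0.33, 1.30],[1.87, -0.22]]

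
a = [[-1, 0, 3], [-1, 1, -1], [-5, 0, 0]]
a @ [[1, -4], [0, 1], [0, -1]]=[[-1, 1], [-1, 6], [-5, 20]]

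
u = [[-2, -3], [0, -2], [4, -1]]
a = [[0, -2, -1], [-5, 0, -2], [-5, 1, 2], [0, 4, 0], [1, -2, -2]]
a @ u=[[-4, 5], [2, 17], [18, 11], [0, -8], [-10, 3]]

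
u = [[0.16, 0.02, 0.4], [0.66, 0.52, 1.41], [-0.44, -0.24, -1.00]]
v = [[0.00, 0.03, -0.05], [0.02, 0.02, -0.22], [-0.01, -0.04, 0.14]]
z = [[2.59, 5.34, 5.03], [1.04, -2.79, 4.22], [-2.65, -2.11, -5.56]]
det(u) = -0.00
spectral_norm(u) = 2.03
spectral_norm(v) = 0.27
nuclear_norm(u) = 2.17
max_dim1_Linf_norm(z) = 5.56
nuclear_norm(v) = 0.30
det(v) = 0.00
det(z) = -13.83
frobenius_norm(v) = 0.27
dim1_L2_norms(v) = [0.06, 0.22, 0.15]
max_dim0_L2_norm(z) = 8.6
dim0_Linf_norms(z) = [2.65, 5.34, 5.56]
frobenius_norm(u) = 2.03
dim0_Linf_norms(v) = [0.02, 0.04, 0.22]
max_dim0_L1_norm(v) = 0.41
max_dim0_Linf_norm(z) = 5.56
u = v @ z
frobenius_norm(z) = 11.38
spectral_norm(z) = 10.18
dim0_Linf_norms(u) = [0.66, 0.52, 1.41]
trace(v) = 0.16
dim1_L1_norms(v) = [0.08, 0.26, 0.19]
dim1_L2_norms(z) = [7.78, 5.16, 6.51]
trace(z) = -5.76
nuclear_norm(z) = 15.53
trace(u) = -0.32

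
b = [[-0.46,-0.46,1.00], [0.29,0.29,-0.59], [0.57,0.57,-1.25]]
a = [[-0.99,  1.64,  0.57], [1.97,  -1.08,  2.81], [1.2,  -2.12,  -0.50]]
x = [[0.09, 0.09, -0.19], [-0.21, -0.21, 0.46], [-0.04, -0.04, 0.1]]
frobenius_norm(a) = 4.81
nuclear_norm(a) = 6.77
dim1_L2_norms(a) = [2.0, 3.6, 2.49]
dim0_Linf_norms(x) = [0.21, 0.21, 0.46]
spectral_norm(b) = 2.04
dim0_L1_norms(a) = [4.16, 4.84, 3.88]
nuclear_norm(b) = 2.06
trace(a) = -2.57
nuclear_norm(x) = 0.61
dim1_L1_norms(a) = [3.2, 5.86, 3.82]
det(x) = 0.00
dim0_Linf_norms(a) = [1.97, 2.12, 2.81]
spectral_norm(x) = 0.60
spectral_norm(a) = 3.96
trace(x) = -0.02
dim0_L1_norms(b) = [1.32, 1.32, 2.84]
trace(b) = -1.42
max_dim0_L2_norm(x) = 0.51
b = a @ x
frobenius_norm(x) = 0.60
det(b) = -0.00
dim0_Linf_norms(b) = [0.57, 0.57, 1.25]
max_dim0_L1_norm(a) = 4.84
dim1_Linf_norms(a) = [1.64, 2.81, 2.12]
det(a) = -0.93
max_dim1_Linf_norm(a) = 2.81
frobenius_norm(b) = 2.04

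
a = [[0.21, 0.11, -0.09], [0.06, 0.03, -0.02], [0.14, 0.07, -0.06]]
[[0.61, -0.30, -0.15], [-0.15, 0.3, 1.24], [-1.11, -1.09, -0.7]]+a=[[0.82, -0.19, -0.24], [-0.09, 0.33, 1.22], [-0.97, -1.02, -0.76]]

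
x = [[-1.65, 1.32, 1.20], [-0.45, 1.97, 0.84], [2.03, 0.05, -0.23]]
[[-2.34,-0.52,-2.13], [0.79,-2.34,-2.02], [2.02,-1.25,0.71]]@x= [[-0.23, -4.22, -2.75],  [-4.35, -3.67, -0.55],  [-1.33, 0.24, 1.21]]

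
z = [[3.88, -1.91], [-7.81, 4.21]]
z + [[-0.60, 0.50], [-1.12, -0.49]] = [[3.28, -1.41], [-8.93, 3.72]]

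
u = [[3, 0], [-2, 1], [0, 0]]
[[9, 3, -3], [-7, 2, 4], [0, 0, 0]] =u@[[3, 1, -1], [-1, 4, 2]]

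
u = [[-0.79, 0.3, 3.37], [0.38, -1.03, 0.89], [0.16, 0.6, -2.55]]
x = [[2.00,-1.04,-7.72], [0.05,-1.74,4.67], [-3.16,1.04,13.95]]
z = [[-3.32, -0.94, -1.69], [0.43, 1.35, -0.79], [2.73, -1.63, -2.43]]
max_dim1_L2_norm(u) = 3.47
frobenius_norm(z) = 5.78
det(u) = 0.00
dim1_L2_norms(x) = [8.04, 4.98, 14.34]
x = z @ u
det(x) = -0.14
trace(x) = 14.21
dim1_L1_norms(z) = [5.95, 2.57, 6.79]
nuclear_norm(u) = 5.72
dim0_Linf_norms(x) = [3.16, 1.74, 13.95]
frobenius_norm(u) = 4.58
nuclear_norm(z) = 9.38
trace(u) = -4.37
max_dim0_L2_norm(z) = 4.32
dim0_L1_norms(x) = [5.21, 3.82, 26.34]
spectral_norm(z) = 4.36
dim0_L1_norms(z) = [6.48, 3.92, 4.91]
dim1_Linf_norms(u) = [3.37, 1.03, 2.55]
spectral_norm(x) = 17.02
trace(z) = -4.40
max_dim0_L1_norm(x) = 26.34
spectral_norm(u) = 4.38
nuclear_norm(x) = 19.38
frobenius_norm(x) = 17.18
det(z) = 23.62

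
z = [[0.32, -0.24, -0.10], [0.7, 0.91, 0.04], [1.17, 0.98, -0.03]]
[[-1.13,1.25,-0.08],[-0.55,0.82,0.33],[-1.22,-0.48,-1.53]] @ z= [[0.42,  1.33,  0.17], [0.78,  1.20,  0.08], [-2.52,  -1.64,  0.15]]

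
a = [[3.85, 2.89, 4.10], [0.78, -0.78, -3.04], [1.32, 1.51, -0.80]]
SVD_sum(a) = [[3.34,  2.97,  4.43],[-1.11,  -0.99,  -1.48],[0.45,  0.40,  0.60]] + [[0.38, 0.15, -0.38], [1.63, 0.63, -1.66], [1.25, 0.48, -1.26]] + [[0.14, -0.23, 0.05], [0.26, -0.43, 0.09], [-0.38, 0.62, -0.13]]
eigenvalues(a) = [(4.85+0j), (-1.29+1.52j), (-1.29-1.52j)]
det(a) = 19.33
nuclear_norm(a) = 10.71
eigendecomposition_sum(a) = [[4.41+0.00j, 2.73+0.00j, 1.73+0.00j], [(0.05+0j), 0.03+0.00j, 0.02+0.00j], [1.04+0.00j, 0.65+0.00j, 0.41+0.00j]] + [[(-0.28-0.12j), 0.08-0.67j, 1.18+0.54j], [0.37+0.30j, -0.40+0.96j, (-1.53-1.3j)], [(0.14-0.16j), 0.43+0.19j, (-0.6+0.69j)]] + [[(-0.28+0.12j), (0.08+0.67j), (1.18-0.54j)], [(0.37-0.3j), (-0.4-0.96j), (-1.53+1.3j)], [0.14+0.16j, 0.43-0.19j, -0.60-0.69j]]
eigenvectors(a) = [[(0.97+0j),0.49-0.14j,0.49+0.14j], [0.01+0.00j,(-0.78+0j),(-0.78-0j)], [0.23+0.00j,-0.01+0.36j,(-0.01-0.36j)]]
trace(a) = 2.27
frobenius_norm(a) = 7.42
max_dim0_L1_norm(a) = 7.94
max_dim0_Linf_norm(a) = 4.1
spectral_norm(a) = 6.69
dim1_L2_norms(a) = [6.32, 3.23, 2.16]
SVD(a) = [[-0.94,-0.18,-0.29], [0.31,-0.78,-0.54], [-0.13,-0.6,0.79]] @ diag([6.68710918881453, 3.0836938612764087, 0.9374981956241301]) @ [[-0.53,-0.47,-0.70], [-0.68,-0.26,0.69], [-0.51,0.84,-0.18]]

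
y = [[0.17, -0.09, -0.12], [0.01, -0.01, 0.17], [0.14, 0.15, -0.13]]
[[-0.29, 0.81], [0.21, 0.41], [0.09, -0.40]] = y@[[0.09, 3.74], [1.65, -4.47], [1.32, 1.91]]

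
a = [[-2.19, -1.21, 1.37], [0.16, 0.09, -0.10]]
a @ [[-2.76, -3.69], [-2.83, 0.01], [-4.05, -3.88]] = [[3.92, 2.75],[-0.29, -0.20]]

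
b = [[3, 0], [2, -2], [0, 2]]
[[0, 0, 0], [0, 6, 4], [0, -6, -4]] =b@[[0, 0, 0], [0, -3, -2]]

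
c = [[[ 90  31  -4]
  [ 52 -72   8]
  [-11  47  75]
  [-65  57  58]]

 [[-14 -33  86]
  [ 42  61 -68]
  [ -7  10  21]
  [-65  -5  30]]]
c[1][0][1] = -33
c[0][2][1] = 47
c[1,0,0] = -14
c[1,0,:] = [-14, -33, 86]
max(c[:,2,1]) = 47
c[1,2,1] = 10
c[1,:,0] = [-14, 42, -7, -65]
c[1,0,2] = 86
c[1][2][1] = 10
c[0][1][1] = -72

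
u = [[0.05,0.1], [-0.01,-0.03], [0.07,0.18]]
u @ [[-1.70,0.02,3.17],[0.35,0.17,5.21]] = [[-0.05, 0.02, 0.68],[0.01, -0.01, -0.19],[-0.06, 0.03, 1.16]]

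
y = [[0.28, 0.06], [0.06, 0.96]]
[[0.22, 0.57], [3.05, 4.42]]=y@[[0.12,1.08], [3.17,4.54]]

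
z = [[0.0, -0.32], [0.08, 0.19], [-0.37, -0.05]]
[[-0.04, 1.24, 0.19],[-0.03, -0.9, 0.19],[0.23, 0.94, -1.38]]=z@[[-0.63, -2.02, 3.81], [0.11, -3.87, -0.59]]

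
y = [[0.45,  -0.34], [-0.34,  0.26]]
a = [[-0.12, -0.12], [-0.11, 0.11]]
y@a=[[-0.02, -0.09], [0.01, 0.07]]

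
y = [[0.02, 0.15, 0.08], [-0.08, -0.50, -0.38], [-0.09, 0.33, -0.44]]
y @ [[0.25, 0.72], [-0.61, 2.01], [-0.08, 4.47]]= [[-0.09,0.67], [0.32,-2.76], [-0.19,-1.37]]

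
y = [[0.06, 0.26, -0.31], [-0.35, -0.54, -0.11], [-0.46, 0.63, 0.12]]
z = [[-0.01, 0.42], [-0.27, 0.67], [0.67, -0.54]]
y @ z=[[-0.28, 0.37], [0.08, -0.45], [-0.09, 0.16]]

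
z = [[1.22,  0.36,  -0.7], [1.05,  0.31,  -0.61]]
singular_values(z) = [1.92, 0.0]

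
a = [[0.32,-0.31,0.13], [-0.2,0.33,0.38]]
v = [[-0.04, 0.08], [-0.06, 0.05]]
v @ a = [[-0.03, 0.04, 0.03], [-0.03, 0.04, 0.01]]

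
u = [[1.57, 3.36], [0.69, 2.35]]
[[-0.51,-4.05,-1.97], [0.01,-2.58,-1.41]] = u @ [[-0.9, -0.61, 0.07], [0.27, -0.92, -0.62]]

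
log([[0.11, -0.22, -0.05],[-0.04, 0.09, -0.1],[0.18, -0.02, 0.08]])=[[-1.65, -1.44, -0.92],  [0.22, -2.07, -0.77],  [1.18, 0.91, -1.67]]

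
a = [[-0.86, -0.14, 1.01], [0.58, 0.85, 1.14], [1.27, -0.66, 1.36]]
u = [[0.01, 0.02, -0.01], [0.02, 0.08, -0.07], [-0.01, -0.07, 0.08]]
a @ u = [[-0.02, -0.1, 0.10], [0.01, -0.00, 0.03], [-0.01, -0.12, 0.14]]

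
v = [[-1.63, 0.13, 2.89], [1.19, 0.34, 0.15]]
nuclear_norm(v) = 4.51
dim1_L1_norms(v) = [4.65, 1.68]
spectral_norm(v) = 3.35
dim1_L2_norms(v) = [3.32, 1.25]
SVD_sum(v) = [[-1.77, 0.08, 2.8], [0.27, -0.01, -0.42]] + [[0.14, 0.05, 0.09], [0.92, 0.35, 0.57]]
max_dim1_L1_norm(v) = 4.65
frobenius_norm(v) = 3.55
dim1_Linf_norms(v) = [2.89, 1.19]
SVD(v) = [[-0.99,0.15], [0.15,0.99]] @ diag([3.353569988288143, 1.1548455886624265]) @ [[0.53, -0.02, -0.85], [0.81, 0.31, 0.5]]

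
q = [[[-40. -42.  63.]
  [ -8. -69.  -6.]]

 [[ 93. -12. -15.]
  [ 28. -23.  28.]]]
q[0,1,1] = -69.0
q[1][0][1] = -12.0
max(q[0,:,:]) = 63.0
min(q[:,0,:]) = -42.0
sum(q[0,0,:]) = -19.0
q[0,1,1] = -69.0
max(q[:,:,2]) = 63.0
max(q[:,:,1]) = -12.0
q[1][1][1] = -23.0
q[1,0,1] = -12.0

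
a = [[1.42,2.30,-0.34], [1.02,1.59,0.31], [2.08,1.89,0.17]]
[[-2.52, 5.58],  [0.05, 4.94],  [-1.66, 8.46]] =a @[[-1.21, 3.39], [0.15, 0.59], [3.38, 1.74]]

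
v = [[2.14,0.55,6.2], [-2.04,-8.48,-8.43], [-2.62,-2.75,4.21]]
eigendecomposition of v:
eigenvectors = [[-0.13+0.00j, 0.80+0.00j, 0.80-0.00j], [(0.98+0j), (-0.34-0.18j), -0.34+0.18j], [(0.17+0j), (0.24+0.38j), (0.24-0.38j)]]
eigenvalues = [(-9.65+0j), (3.76+2.8j), (3.76-2.8j)]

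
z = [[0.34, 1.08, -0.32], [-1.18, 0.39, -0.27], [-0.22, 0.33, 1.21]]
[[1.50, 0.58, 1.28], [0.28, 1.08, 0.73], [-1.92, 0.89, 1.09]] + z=[[1.84, 1.66, 0.96],[-0.9, 1.47, 0.46],[-2.14, 1.22, 2.30]]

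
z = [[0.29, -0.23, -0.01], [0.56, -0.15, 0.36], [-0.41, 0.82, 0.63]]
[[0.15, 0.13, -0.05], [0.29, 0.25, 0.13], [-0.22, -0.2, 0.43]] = z@[[0.31,  0.4,  0.13], [-0.27,  -0.08,  0.35], [0.21,  0.04,  0.31]]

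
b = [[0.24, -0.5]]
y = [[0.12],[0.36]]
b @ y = [[-0.15]]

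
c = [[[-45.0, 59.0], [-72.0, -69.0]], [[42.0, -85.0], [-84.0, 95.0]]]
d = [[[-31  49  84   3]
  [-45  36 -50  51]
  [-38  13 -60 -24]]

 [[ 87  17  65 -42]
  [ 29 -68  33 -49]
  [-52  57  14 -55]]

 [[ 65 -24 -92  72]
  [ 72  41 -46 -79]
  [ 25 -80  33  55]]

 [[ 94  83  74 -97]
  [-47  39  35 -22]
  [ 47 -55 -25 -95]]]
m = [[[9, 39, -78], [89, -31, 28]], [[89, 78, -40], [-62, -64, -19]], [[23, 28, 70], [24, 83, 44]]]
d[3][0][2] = 74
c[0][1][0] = -72.0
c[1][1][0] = -84.0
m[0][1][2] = 28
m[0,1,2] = 28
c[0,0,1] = 59.0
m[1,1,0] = -62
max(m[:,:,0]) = 89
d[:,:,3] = [[3, 51, -24], [-42, -49, -55], [72, -79, 55], [-97, -22, -95]]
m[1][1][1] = -64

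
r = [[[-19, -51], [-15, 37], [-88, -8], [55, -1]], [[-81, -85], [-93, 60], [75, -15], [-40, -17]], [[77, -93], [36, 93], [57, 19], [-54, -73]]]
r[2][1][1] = 93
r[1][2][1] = -15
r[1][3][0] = -40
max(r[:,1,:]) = 93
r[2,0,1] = -93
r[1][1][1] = 60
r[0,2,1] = -8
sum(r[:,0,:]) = -252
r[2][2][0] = 57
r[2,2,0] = 57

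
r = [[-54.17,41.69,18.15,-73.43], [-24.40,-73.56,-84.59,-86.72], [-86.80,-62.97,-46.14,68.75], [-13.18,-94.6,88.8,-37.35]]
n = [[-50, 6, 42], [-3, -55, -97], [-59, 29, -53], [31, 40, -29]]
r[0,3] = -73.43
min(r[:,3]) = -86.72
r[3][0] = -13.18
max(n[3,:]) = 40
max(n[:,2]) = 42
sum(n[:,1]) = 20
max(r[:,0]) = -13.18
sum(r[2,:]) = -127.15999999999997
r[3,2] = 88.8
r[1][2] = -84.59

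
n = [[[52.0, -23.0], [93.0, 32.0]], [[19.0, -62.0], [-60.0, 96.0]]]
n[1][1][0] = -60.0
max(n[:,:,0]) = 93.0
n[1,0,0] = 19.0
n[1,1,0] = -60.0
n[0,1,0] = 93.0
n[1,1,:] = [-60.0, 96.0]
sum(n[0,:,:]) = 154.0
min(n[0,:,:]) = -23.0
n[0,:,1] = [-23.0, 32.0]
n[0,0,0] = 52.0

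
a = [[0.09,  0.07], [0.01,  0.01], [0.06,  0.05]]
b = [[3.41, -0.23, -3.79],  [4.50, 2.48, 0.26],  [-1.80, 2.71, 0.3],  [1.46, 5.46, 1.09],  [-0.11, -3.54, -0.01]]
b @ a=[[0.08, 0.05],[0.45, 0.35],[-0.12, -0.08],[0.25, 0.21],[-0.05, -0.04]]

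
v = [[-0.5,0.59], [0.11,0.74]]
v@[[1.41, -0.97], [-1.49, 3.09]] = [[-1.58, 2.31], [-0.95, 2.18]]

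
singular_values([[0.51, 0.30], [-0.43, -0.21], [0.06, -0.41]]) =[0.78, 0.38]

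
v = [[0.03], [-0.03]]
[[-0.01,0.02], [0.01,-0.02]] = v @ [[-0.48, 0.70]]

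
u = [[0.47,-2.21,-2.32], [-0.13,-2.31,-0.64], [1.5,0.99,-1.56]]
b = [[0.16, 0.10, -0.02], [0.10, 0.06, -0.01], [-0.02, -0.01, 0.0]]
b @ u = [[0.03, -0.6, -0.40], [0.02, -0.37, -0.25], [-0.01, 0.07, 0.05]]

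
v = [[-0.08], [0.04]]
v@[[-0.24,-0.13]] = [[0.02,0.01], [-0.01,-0.01]]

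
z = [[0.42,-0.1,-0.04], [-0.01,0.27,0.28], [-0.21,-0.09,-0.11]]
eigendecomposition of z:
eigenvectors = [[-0.88+0.00j,-0.14-0.02j,-0.14+0.02j], [0.39+0.00j,-0.78+0.00j,(-0.78-0j)], [(0.26+0j),(0.6-0.09j),(0.6+0.09j)]]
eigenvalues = [(0.48+0j), (0.05+0.03j), (0.05-0.03j)]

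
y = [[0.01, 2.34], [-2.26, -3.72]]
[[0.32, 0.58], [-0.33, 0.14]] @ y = [[-1.31, -1.41],[-0.32, -1.29]]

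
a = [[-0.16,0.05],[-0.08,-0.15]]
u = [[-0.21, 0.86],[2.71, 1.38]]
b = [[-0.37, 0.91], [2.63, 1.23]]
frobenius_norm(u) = 3.17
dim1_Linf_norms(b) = [0.91, 2.63]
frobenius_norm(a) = 0.24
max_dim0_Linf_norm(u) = 2.71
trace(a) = -0.31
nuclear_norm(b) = 3.88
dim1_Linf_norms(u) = [0.86, 2.71]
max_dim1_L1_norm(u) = 4.09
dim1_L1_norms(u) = [1.07, 4.09]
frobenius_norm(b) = 3.07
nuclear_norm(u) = 3.91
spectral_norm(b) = 2.90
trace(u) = 1.17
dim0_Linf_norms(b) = [2.63, 1.23]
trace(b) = 0.86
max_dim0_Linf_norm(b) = 2.63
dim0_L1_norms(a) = [0.24, 0.2]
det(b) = -2.85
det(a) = 0.03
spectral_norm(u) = 3.05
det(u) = -2.62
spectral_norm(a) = 0.18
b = u + a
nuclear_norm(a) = 0.34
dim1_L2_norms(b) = [0.98, 2.9]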